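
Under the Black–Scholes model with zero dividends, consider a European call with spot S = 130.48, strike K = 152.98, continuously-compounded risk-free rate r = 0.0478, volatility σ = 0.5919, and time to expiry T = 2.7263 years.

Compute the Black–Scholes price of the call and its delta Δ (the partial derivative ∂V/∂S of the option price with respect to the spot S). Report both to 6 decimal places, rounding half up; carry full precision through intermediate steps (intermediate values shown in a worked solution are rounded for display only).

price = 47.748622
Δ = 0.676962

σ√T = 0.5919·√2.7263 = 0.977316
d₁ = (ln(S/K) + (r+σ²/2)T) / (σ√T) = (ln(130.48/152.98) + (0.0478+0.5919²/2)·2.7263) / 0.977316 = (-0.159087 + 0.607891) / 0.977316 = 0.459220
d₂ = d₁ − σ√T = 0.459220 − 0.977316 = -0.518096
e^{−rT} = e^{−0.0478·2.7263} = 0.877817
N(d₁) = 0.676962,  N(d₂) = 0.302196
Call price V = S·N(d₁) − K·e^{−rT}·N(d₂) = 88.330004 − 40.581382 = 47.748622
Δ = N(d₁) = 0.676962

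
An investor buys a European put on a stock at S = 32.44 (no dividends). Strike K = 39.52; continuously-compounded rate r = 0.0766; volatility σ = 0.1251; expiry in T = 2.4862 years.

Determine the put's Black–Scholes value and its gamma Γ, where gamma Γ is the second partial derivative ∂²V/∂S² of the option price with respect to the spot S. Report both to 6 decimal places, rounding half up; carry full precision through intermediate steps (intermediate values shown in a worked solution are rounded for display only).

σ√T = 0.1251·√2.4862 = 0.197254
d₁ = (ln(S/K) + (r+σ²/2)T) / (σ√T) = (ln(32.44/39.52) + (0.0766+0.1251²/2)·2.4862) / 0.197254 = (-0.197415 + 0.209897) / 0.197254 = 0.063283
d₂ = d₁ − σ√T = 0.063283 − 0.197254 = -0.133971
e^{−rT} = e^{−0.0766·2.4862} = 0.826593
N(−d₁) = 0.474771,  N(−d₂) = 0.553287
Put price V = K·e^{−rT}·N(−d₂) − S·N(−d₁) = 18.074206 − 15.401558 = 2.672648
φ(d₁) = (1/√(2π))·e^{−d₁²/2} = 0.398144
Γ = φ(d₁) / (S·σ·√T) = 0.062221

price = 2.672648
Γ = 0.062221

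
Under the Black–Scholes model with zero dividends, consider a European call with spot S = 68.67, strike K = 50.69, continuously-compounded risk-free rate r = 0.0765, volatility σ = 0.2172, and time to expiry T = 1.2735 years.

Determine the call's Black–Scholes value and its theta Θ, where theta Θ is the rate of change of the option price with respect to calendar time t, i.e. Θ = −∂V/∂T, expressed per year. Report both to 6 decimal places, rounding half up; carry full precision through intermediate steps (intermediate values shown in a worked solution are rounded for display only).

price = 22.977698
Θ = -3.850514

σ√T = 0.2172·√1.2735 = 0.245109
d₁ = (ln(S/K) + (r+σ²/2)T) / (σ√T) = (ln(68.67/50.69) + (0.0765+0.2172²/2)·1.2735) / 0.245109 = (0.303584 + 0.127462) / 0.245109 = 1.758588
d₂ = d₁ − σ√T = 1.758588 − 0.245109 = 1.513479
e^{−rT} = e^{−0.0765·1.2735} = 0.907172
N(d₁) = 0.960676,  N(d₂) = 0.934921
Call price V = S·N(d₁) − K·e^{−rT}·N(d₂) = 65.969637 − 42.991938 = 22.977698
φ(d₁) = (1/√(2π))·e^{−d₁²/2} = 0.084987
Θ = −S·φ(d₁)·σ/(2√T) − r·K·e^{−rT}·N(d₂) = −0.561631 − 3.288883 = -3.850514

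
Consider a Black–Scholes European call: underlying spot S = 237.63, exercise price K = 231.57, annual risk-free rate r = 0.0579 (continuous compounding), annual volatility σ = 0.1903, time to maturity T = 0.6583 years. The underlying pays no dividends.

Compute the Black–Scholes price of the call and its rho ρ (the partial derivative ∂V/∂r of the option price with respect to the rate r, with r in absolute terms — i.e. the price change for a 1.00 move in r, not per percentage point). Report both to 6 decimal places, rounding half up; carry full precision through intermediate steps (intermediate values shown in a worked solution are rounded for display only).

price = 22.725416
ρ = 92.730267

σ√T = 0.1903·√0.6583 = 0.154401
d₁ = (ln(S/K) + (r+σ²/2)T) / (σ√T) = (ln(237.63/231.57) + (0.0579+0.1903²/2)·0.6583) / 0.154401 = (0.025833 + 0.050035) / 0.154401 = 0.491370
d₂ = d₁ − σ√T = 0.491370 − 0.154401 = 0.336968
e^{−rT} = e^{−0.0579·0.6583} = 0.962602
N(d₁) = 0.688417,  N(d₂) = 0.631930
Call price V = S·N(d₁) − K·e^{−rT}·N(d₂) = 163.588650 − 140.863234 = 22.725416
ρ = K·T·e^{−rT}·N(d₂) = 92.730267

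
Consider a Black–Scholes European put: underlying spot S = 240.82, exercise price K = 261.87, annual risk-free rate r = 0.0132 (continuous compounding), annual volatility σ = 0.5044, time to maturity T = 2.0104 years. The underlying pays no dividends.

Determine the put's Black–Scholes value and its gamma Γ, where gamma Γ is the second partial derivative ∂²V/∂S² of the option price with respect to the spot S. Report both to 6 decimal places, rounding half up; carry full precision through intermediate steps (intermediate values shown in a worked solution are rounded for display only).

price = 76.563983
Γ = 0.002229

σ√T = 0.5044·√2.0104 = 0.715182
d₁ = (ln(S/K) + (r+σ²/2)T) / (σ√T) = (ln(240.82/261.87) + (0.0132+0.5044²/2)·2.0104) / 0.715182 = (-0.083798 + 0.282280) / 0.715182 = 0.277526
d₂ = d₁ − σ√T = 0.277526 − 0.715182 = -0.437656
e^{−rT} = e^{−0.0132·2.0104} = 0.973812
N(−d₁) = 0.390688,  N(−d₂) = 0.669182
Put price V = K·e^{−rT}·N(−d₂) − S·N(−d₁) = 170.649534 − 94.085551 = 76.563983
φ(d₁) = (1/√(2π))·e^{−d₁²/2} = 0.383871
Γ = φ(d₁) / (S·σ·√T) = 0.002229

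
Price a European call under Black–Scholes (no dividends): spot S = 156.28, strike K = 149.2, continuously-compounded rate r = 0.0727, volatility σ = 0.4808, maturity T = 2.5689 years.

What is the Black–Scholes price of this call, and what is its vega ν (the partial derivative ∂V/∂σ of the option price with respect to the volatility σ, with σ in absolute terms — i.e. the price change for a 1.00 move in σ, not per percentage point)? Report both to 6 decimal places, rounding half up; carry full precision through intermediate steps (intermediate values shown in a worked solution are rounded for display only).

price = 60.061592
ν = 78.877927

σ√T = 0.4808·√2.5689 = 0.770616
d₁ = (ln(S/K) + (r+σ²/2)T) / (σ√T) = (ln(156.28/149.2) + (0.0727+0.4808²/2)·2.5689) / 0.770616 = (0.046362 + 0.483684) / 0.770616 = 0.687820
d₂ = d₁ − σ√T = 0.687820 − 0.770616 = -0.082796
e^{−rT} = e^{−0.0727·2.5689} = 0.829644
N(d₁) = 0.754217,  N(d₂) = 0.467007
Call price V = S·N(d₁) − K·e^{−rT}·N(d₂) = 117.869024 − 57.807431 = 60.061592
φ(d₁) = (1/√(2π))·e^{−d₁²/2} = 0.314904
ν = S·φ(d₁)·√T = 78.877927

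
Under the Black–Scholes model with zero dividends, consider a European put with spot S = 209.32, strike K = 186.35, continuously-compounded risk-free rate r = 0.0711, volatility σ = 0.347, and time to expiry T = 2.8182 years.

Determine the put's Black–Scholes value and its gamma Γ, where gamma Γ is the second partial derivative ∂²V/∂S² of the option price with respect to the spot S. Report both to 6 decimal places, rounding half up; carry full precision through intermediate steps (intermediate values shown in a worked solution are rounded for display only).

price = 18.803731
Γ = 0.002309

σ√T = 0.347·√2.8182 = 0.582526
d₁ = (ln(S/K) + (r+σ²/2)T) / (σ√T) = (ln(209.32/186.35) + (0.0711+0.347²/2)·2.8182) / 0.582526 = (0.116238 + 0.370042) / 0.582526 = 0.834778
d₂ = d₁ − σ√T = 0.834778 − 0.582526 = 0.252252
e^{−rT} = e^{−0.0711·2.8182} = 0.818425
N(−d₁) = 0.201921,  N(−d₂) = 0.400423
Put price V = K·e^{−rT}·N(−d₂) − S·N(−d₁) = 61.069916 − 42.266185 = 18.803731
φ(d₁) = (1/√(2π))·e^{−d₁²/2} = 0.281572
Γ = φ(d₁) / (S·σ·√T) = 0.002309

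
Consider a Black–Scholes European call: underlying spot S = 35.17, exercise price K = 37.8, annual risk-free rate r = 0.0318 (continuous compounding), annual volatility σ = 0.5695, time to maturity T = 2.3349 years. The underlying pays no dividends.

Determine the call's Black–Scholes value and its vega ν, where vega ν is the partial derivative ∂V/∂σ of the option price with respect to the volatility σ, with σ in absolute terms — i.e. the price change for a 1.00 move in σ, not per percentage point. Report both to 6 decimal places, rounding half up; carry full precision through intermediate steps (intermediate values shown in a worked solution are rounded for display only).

σ√T = 0.5695·√2.3349 = 0.870218
d₁ = (ln(S/K) + (r+σ²/2)T) / (σ√T) = (ln(35.17/37.8) + (0.0318+0.5695²/2)·2.3349) / 0.870218 = (-0.072116 + 0.452889) / 0.870218 = 0.437561
d₂ = d₁ − σ√T = 0.437561 − 0.870218 = -0.432656
e^{−rT} = e^{−0.0318·2.3349} = 0.928440
N(d₁) = 0.669148,  N(d₂) = 0.332632
Call price V = S·N(d₁) − K·e^{−rT}·N(d₂) = 23.533929 − 11.673735 = 11.860194
φ(d₁) = (1/√(2π))·e^{−d₁²/2} = 0.362523
ν = S·φ(d₁)·√T = 19.482362

price = 11.860194
ν = 19.482362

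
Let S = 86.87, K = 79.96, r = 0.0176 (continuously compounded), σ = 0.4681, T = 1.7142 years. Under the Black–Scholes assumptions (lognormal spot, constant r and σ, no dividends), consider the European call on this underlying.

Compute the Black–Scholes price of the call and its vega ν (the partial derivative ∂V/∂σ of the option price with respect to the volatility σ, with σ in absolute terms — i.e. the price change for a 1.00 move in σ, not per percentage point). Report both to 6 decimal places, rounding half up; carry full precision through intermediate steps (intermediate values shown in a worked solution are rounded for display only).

price = 24.762426
ν = 40.223582

σ√T = 0.4681·√1.7142 = 0.612871
d₁ = (ln(S/K) + (r+σ²/2)T) / (σ√T) = (ln(86.87/79.96) + (0.0176+0.4681²/2)·1.7142) / 0.612871 = (0.082886 + 0.217976) / 0.612871 = 0.490905
d₂ = d₁ − σ√T = 0.490905 − 0.612871 = -0.121966
e^{−rT} = e^{−0.0176·1.7142} = 0.970281
N(d₁) = 0.688253,  N(d₂) = 0.451463
Call price V = S·N(d₁) − K·e^{−rT}·N(d₂) = 59.788564 − 35.026138 = 24.762426
φ(d₁) = (1/√(2π))·e^{−d₁²/2} = 0.353655
ν = S·φ(d₁)·√T = 40.223582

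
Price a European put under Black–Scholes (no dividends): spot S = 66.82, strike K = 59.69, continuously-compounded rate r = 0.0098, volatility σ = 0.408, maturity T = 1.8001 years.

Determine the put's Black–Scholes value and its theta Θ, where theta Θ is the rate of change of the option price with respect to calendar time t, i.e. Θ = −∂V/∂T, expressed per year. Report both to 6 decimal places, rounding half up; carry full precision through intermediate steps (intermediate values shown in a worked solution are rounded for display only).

price = 9.816262
Θ = -3.259705

σ√T = 0.408·√1.8001 = 0.547405
d₁ = (ln(S/K) + (r+σ²/2)T) / (σ√T) = (ln(66.82/59.69) + (0.0098+0.408²/2)·1.8001) / 0.547405 = (0.112838 + 0.167467) / 0.547405 = 0.512061
d₂ = d₁ − σ√T = 0.512061 − 0.547405 = -0.035343
e^{−rT} = e^{−0.0098·1.8001} = 0.982514
N(−d₁) = 0.304304,  N(−d₂) = 0.514097
Put price V = K·e^{−rT}·N(−d₂) − S·N(−d₁) = 30.149855 − 20.333592 = 9.816262
φ(d₁) = (1/√(2π))·e^{−d₁²/2} = 0.349923
Θ = −S·φ(d₁)·σ/(2√T) + r·K·e^{−rT}·N(−d₂) = −3.555174 + 0.295469 = -3.259705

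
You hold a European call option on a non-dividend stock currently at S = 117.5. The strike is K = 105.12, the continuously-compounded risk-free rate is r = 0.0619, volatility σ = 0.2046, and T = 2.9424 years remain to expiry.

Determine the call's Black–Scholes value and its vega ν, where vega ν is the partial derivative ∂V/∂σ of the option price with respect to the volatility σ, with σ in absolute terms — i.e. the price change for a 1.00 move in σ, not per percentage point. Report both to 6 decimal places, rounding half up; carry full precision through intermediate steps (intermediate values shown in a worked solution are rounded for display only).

price = 33.860993
ν = 48.200509

σ√T = 0.2046·√2.9424 = 0.350959
d₁ = (ln(S/K) + (r+σ²/2)T) / (σ√T) = (ln(117.5/105.12) + (0.0619+0.2046²/2)·2.9424) / 0.350959 = (0.111336 + 0.243721) / 0.350959 = 1.011675
d₂ = d₁ − σ√T = 1.011675 − 0.350959 = 0.660716
e^{−rT} = e^{−0.0619·2.9424} = 0.833489
N(d₁) = 0.844153,  N(d₂) = 0.745603
Call price V = S·N(d₁) − K·e^{−rT}·N(d₂) = 99.188004 − 65.327011 = 33.860993
φ(d₁) = (1/√(2π))·e^{−d₁²/2} = 0.239146
ν = S·φ(d₁)·√T = 48.200509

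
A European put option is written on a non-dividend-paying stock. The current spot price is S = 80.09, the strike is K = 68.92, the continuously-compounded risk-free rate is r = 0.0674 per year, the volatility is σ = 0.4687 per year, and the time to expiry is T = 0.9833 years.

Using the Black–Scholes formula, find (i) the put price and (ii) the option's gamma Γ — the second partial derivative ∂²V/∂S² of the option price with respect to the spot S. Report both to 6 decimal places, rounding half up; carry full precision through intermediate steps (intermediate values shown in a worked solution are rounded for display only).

σ√T = 0.4687·√0.9833 = 0.464770
d₁ = (ln(S/K) + (r+σ²/2)T) / (σ√T) = (ln(80.09/68.92) + (0.0674+0.4687²/2)·0.9833) / 0.464770 = (0.150205 + 0.174280) / 0.464770 = 0.698162
d₂ = d₁ − σ√T = 0.698162 − 0.464770 = 0.233392
e^{−rT} = e^{−0.0674·0.9833} = 0.935874
N(−d₁) = 0.242538,  N(−d₂) = 0.407729
Put price V = K·e^{−rT}·N(−d₂) − S·N(−d₁) = 26.298671 − 19.424871 = 6.873800
φ(d₁) = (1/√(2π))·e^{−d₁²/2} = 0.312655
Γ = φ(d₁) / (S·σ·√T) = 0.008399

price = 6.873800
Γ = 0.008399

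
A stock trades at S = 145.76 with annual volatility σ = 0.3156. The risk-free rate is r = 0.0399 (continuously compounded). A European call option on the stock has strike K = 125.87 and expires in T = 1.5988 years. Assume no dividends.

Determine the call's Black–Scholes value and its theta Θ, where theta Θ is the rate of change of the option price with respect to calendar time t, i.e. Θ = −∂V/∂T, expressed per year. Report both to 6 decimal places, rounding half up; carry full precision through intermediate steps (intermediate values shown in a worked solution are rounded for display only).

σ√T = 0.3156·√1.5988 = 0.399056
d₁ = (ln(S/K) + (r+σ²/2)T) / (σ√T) = (ln(145.76/125.87) + (0.0399+0.3156²/2)·1.5988) / 0.399056 = (0.146712 + 0.143415) / 0.399056 = 0.727033
d₂ = d₁ − σ√T = 0.727033 − 0.399056 = 0.327976
e^{−rT} = e^{−0.0399·1.5988} = 0.938200
N(d₁) = 0.766397,  N(d₂) = 0.628535
Call price V = S·N(d₁) − K·e^{−rT}·N(d₂) = 111.710026 − 74.224502 = 37.485524
φ(d₁) = (1/√(2π))·e^{−d₁²/2} = 0.306289
Θ = −S·φ(d₁)·σ/(2√T) − r·K·e^{−rT}·N(d₂) = −5.571594 − 2.961558 = -8.533152

price = 37.485524
Θ = -8.533152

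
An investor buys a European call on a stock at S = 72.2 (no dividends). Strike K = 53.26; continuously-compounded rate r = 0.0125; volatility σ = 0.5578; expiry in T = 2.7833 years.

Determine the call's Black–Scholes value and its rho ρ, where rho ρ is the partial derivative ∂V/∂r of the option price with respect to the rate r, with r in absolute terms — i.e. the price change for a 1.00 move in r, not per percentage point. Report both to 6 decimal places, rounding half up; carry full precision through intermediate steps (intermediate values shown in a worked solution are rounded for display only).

price = 33.865263
ρ = 65.828155

σ√T = 0.5578·√2.7833 = 0.930590
d₁ = (ln(S/K) + (r+σ²/2)T) / (σ√T) = (ln(72.2/53.26) + (0.0125+0.5578²/2)·2.7833) / 0.930590 = (0.304254 + 0.467790) / 0.930590 = 0.829629
d₂ = d₁ − σ√T = 0.829629 − 0.930590 = -0.100961
e^{−rT} = e^{−0.0125·2.7833} = 0.965807
N(d₁) = 0.796626,  N(d₂) = 0.459791
Call price V = S·N(d₁) − K·e^{−rT}·N(d₂) = 57.516380 − 23.651117 = 33.865263
ρ = K·T·e^{−rT}·N(d₂) = 65.828155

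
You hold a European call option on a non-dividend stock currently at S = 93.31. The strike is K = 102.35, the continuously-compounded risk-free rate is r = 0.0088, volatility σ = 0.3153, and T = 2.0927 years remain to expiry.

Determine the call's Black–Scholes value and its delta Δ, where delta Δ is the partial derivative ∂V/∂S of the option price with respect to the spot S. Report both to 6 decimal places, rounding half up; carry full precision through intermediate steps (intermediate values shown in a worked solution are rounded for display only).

σ√T = 0.3153·√2.0927 = 0.456118
d₁ = (ln(S/K) + (r+σ²/2)T) / (σ√T) = (ln(93.31/102.35) + (0.0088+0.3153²/2)·2.0927) / 0.456118 = (-0.092471 + 0.122438) / 0.456118 = 0.065699
d₂ = d₁ − σ√T = 0.065699 − 0.456118 = -0.390419
e^{−rT} = e^{−0.0088·2.0927} = 0.981753
N(d₁) = 0.526191,  N(d₂) = 0.348113
Call price V = S·N(d₁) − K·e^{−rT}·N(d₂) = 49.098919 − 34.979268 = 14.119651
Δ = N(d₁) = 0.526191

price = 14.119651
Δ = 0.526191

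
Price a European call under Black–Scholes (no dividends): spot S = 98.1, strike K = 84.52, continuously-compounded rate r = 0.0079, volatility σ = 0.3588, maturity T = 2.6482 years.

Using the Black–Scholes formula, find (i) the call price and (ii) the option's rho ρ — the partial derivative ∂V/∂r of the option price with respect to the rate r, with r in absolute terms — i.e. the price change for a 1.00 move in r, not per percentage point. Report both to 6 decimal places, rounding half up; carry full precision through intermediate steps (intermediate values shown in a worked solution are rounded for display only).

price = 29.281407
ρ = 109.514882

σ√T = 0.3588·√2.6482 = 0.583886
d₁ = (ln(S/K) + (r+σ²/2)T) / (σ√T) = (ln(98.1/84.52) + (0.0079+0.3588²/2)·2.6482) / 0.583886 = (0.148999 + 0.191382) / 0.583886 = 0.582959
d₂ = d₁ − σ√T = 0.582959 − 0.583886 = -0.000927
e^{−rT} = e^{−0.0079·2.6482} = 0.979297
N(d₁) = 0.720039,  N(d₂) = 0.499630
Call price V = S·N(d₁) − K·e^{−rT}·N(d₂) = 70.635868 − 41.354460 = 29.281407
ρ = K·T·e^{−rT}·N(d₂) = 109.514882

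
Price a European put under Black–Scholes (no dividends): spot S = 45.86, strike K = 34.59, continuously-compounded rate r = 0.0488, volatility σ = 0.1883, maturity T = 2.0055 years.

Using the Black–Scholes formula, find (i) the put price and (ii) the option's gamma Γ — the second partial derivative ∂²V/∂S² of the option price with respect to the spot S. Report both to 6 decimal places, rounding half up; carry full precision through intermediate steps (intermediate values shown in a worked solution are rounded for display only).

price = 0.348962
Γ = 0.009693

σ√T = 0.1883·√2.0055 = 0.266662
d₁ = (ln(S/K) + (r+σ²/2)T) / (σ√T) = (ln(45.86/34.59) + (0.0488+0.1883²/2)·2.0055) / 0.266662 = (0.282029 + 0.133423) / 0.266662 = 1.557968
d₂ = d₁ − σ√T = 1.557968 − 0.266662 = 1.291306
e^{−rT} = e^{−0.0488·2.0055} = 0.906768
N(−d₁) = 0.059620,  N(−d₂) = 0.098299
Put price V = K·e^{−rT}·N(−d₂) − S·N(−d₁) = 3.083153 − 2.734190 = 0.348962
φ(d₁) = (1/√(2π))·e^{−d₁²/2} = 0.118532
Γ = φ(d₁) / (S·σ·√T) = 0.009693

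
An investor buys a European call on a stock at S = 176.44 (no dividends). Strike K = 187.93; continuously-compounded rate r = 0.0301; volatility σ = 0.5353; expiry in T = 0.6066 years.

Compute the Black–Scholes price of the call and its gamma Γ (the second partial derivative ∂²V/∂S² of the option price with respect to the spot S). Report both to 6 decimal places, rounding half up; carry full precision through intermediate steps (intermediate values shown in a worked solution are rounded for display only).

price = 25.927937
Γ = 0.005396

σ√T = 0.5353·√0.6066 = 0.416916
d₁ = (ln(S/K) + (r+σ²/2)T) / (σ√T) = (ln(176.44/187.93) + (0.0301+0.5353²/2)·0.6066) / 0.416916 = (-0.063089 + 0.105168) / 0.416916 = 0.100930
d₂ = d₁ − σ√T = 0.100930 − 0.416916 = -0.315986
e^{−rT} = e^{−0.0301·0.6066} = 0.981907
N(d₁) = 0.540197,  N(d₂) = 0.376007
Call price V = S·N(d₁) − K·e^{−rT}·N(d₂) = 95.312371 − 69.384434 = 25.927937
φ(d₁) = (1/√(2π))·e^{−d₁²/2} = 0.396915
Γ = φ(d₁) / (S·σ·√T) = 0.005396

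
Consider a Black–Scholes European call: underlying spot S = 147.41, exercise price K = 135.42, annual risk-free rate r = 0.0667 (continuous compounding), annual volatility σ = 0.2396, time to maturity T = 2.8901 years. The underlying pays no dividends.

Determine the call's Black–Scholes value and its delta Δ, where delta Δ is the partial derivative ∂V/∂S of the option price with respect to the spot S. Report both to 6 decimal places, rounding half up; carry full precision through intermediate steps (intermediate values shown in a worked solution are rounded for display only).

σ√T = 0.2396·√2.8901 = 0.407327
d₁ = (ln(S/K) + (r+σ²/2)T) / (σ√T) = (ln(147.41/135.42) + (0.0667+0.2396²/2)·2.8901) / 0.407327 = (0.084837 + 0.275727) / 0.407327 = 0.885196
d₂ = d₁ − σ√T = 0.885196 − 0.407327 = 0.477869
e^{−rT} = e^{−0.0667·2.8901} = 0.824672
N(d₁) = 0.811974,  N(d₂) = 0.683628
Call price V = S·N(d₁) − K·e^{−rT}·N(d₂) = 119.693149 − 76.345582 = 43.347566
Δ = N(d₁) = 0.811974

price = 43.347566
Δ = 0.811974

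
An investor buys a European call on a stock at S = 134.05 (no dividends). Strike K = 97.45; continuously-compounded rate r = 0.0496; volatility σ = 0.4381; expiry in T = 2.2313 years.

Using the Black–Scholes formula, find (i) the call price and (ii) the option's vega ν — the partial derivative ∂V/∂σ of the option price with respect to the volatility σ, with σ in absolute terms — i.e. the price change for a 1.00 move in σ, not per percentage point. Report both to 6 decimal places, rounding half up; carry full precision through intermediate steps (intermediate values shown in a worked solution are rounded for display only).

price = 57.372410
ν = 49.246686

σ√T = 0.4381·√2.2313 = 0.654413
d₁ = (ln(S/K) + (r+σ²/2)T) / (σ√T) = (ln(134.05/97.45) + (0.0496+0.4381²/2)·2.2313) / 0.654413 = (0.318873 + 0.324801) / 0.654413 = 0.983590
d₂ = d₁ − σ√T = 0.983590 − 0.654413 = 0.329176
e^{−rT} = e^{−0.0496·2.2313} = 0.895232
N(d₁) = 0.837341,  N(d₂) = 0.628989
Call price V = S·N(d₁) − K·e^{−rT}·N(d₂) = 112.245612 − 54.873202 = 57.372410
φ(d₁) = (1/√(2π))·e^{−d₁²/2} = 0.245941
ν = S·φ(d₁)·√T = 49.246686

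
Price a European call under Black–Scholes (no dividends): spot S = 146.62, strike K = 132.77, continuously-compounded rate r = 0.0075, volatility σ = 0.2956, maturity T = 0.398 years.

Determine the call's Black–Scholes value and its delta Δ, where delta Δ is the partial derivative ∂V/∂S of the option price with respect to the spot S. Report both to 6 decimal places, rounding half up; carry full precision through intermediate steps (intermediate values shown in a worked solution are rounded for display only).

σ√T = 0.2956·√0.398 = 0.186486
d₁ = (ln(S/K) + (r+σ²/2)T) / (σ√T) = (ln(146.62/132.77) + (0.0075+0.2956²/2)·0.398) / 0.186486 = (0.099226 + 0.020373) / 0.186486 = 0.641332
d₂ = d₁ − σ√T = 0.641332 − 0.186486 = 0.454846
e^{−rT} = e^{−0.0075·0.398} = 0.997019
N(d₁) = 0.739347,  N(d₂) = 0.675390
Call price V = S·N(d₁) − K·e^{−rT}·N(d₂) = 108.402990 − 89.404269 = 18.998721
Δ = N(d₁) = 0.739347

price = 18.998721
Δ = 0.739347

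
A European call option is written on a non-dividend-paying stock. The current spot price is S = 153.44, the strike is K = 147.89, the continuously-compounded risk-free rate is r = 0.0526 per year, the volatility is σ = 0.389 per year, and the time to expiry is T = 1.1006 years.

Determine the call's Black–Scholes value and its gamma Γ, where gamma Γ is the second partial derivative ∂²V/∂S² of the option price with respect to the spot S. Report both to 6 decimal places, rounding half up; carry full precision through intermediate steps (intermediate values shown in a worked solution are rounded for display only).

σ√T = 0.389·√1.1006 = 0.408098
d₁ = (ln(S/K) + (r+σ²/2)T) / (σ√T) = (ln(153.44/147.89) + (0.0526+0.389²/2)·1.1006) / 0.408098 = (0.036841 + 0.141164) / 0.408098 = 0.436181
d₂ = d₁ − σ√T = 0.436181 − 0.408098 = 0.028083
e^{−rT} = e^{−0.0526·1.1006} = 0.943752
N(d₁) = 0.668647,  N(d₂) = 0.511202
Call price V = S·N(d₁) − K·e^{−rT}·N(d₂) = 102.597216 − 71.349227 = 31.247989
φ(d₁) = (1/√(2π))·e^{−d₁²/2} = 0.362741
Γ = φ(d₁) / (S·σ·√T) = 0.005793

price = 31.247989
Γ = 0.005793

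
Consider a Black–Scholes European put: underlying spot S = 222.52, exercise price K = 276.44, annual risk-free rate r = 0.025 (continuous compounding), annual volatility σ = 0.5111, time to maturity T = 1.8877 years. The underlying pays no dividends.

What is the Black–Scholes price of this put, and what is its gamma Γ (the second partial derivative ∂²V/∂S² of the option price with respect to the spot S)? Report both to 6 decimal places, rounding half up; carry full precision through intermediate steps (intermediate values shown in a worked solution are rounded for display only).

price = 89.177394
Γ = 0.002538

σ√T = 0.5111·√1.8877 = 0.702219
d₁ = (ln(S/K) + (r+σ²/2)T) / (σ√T) = (ln(222.52/276.44) + (0.025+0.5111²/2)·1.8877) / 0.702219 = (-0.216977 + 0.293748) / 0.702219 = 0.109327
d₂ = d₁ − σ√T = 0.109327 − 0.702219 = -0.592892
e^{−rT} = e^{−0.025·1.8877} = 0.953904
N(−d₁) = 0.456472,  N(−d₂) = 0.723373
Put price V = K·e^{−rT}·N(−d₂) − S·N(−d₁) = 190.751477 − 101.574084 = 89.177394
φ(d₁) = (1/√(2π))·e^{−d₁²/2} = 0.396565
Γ = φ(d₁) / (S·σ·√T) = 0.002538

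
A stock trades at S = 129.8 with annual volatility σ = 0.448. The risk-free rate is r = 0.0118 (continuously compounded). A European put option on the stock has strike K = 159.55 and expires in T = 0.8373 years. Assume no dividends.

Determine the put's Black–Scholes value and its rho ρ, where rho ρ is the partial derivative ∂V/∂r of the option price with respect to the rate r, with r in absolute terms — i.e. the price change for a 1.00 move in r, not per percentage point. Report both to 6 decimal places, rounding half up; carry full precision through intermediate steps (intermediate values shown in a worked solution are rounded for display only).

σ√T = 0.448·√0.8373 = 0.409938
d₁ = (ln(S/K) + (r+σ²/2)T) / (σ√T) = (ln(129.8/159.55) + (0.0118+0.448²/2)·0.8373) / 0.409938 = (-0.206363 + 0.093905) / 0.409938 = -0.274328
d₂ = d₁ − σ√T = -0.274328 − 0.409938 = -0.684267
e^{−rT} = e^{−0.0118·0.8373} = 0.990169
N(−d₁) = 0.608084,  N(−d₂) = 0.753097
Put price V = K·e^{−rT}·N(−d₂) − S·N(−d₁) = 118.975243 − 78.929279 = 40.045963
ρ = −K·T·e^{−rT}·N(−d₂) = -99.617971

price = 40.045963
ρ = -99.617971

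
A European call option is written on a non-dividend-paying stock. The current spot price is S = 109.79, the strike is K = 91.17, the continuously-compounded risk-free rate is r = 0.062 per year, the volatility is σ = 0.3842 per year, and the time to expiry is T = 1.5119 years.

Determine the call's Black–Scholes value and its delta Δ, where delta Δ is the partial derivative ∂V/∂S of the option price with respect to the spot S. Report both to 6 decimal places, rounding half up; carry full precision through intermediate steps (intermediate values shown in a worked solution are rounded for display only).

σ√T = 0.3842·√1.5119 = 0.472410
d₁ = (ln(S/K) + (r+σ²/2)T) / (σ√T) = (ln(109.79/91.17) + (0.062+0.3842²/2)·1.5119) / 0.472410 = (0.185844 + 0.205323) / 0.472410 = 0.828024
d₂ = d₁ − σ√T = 0.828024 − 0.472410 = 0.355615
e^{−rT} = e^{−0.062·1.5119} = 0.910521
N(d₁) = 0.796172,  N(d₂) = 0.638935
Call price V = S·N(d₁) − K·e^{−rT}·N(d₂) = 87.411688 − 53.039462 = 34.372226
Δ = N(d₁) = 0.796172

price = 34.372226
Δ = 0.796172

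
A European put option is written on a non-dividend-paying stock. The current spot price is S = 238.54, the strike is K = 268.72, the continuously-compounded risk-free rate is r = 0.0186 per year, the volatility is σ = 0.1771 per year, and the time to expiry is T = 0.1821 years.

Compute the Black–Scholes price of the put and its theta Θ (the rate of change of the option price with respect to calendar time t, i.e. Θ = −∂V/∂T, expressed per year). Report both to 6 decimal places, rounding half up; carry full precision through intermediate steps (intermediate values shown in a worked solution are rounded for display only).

σ√T = 0.1771·√0.1821 = 0.075574
d₁ = (ln(S/K) + (r+σ²/2)T) / (σ√T) = (ln(238.54/268.72) + (0.0186+0.1771²/2)·0.1821) / 0.075574 = (-0.119133 + 0.006243) / 0.075574 = -1.493766
d₂ = d₁ − σ√T = -1.493766 − 0.075574 = -1.569340
e^{−rT} = e^{−0.0186·0.1821} = 0.996619
N(−d₁) = 0.932382,  N(−d₂) = 0.941716
Put price V = K·e^{−rT}·N(−d₂) − S·N(−d₁) = 252.202151 − 222.410300 = 29.791851
φ(d₁) = (1/√(2π))·e^{−d₁²/2} = 0.130732
Θ = −S·φ(d₁)·σ/(2√T) + r·K·e^{−rT}·N(−d₂) = −6.471074 + 4.690960 = -1.780114

price = 29.791851
Θ = -1.780114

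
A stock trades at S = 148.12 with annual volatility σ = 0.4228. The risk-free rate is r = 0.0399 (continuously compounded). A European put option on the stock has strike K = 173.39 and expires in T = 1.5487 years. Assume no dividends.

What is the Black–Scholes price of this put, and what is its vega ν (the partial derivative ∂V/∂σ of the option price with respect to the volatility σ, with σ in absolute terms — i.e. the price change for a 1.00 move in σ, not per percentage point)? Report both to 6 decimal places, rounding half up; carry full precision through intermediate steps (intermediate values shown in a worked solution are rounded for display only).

price = 40.240596
ν = 73.295552

σ√T = 0.4228·√1.5487 = 0.526161
d₁ = (ln(S/K) + (r+σ²/2)T) / (σ√T) = (ln(148.12/173.39) + (0.0399+0.4228²/2)·1.5487) / 0.526161 = (-0.157521 + 0.200216) / 0.526161 = 0.081145
d₂ = d₁ − σ√T = 0.081145 − 0.526161 = -0.445016
e^{−rT} = e^{−0.0399·1.5487} = 0.940077
N(−d₁) = 0.467663,  N(−d₂) = 0.671846
Put price V = K·e^{−rT}·N(−d₂) − S·N(−d₁) = 109.510905 − 69.270308 = 40.240596
φ(d₁) = (1/√(2π))·e^{−d₁²/2} = 0.397631
ν = S·φ(d₁)·√T = 73.295552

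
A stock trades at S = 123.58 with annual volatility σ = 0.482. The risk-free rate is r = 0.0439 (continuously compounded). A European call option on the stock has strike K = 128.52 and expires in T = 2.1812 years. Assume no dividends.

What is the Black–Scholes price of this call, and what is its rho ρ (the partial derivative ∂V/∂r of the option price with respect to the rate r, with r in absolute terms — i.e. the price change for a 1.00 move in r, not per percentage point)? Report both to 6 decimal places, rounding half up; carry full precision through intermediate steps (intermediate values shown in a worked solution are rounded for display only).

σ√T = 0.482·√2.1812 = 0.711860
d₁ = (ln(S/K) + (r+σ²/2)T) / (σ√T) = (ln(123.58/128.52) + (0.0439+0.482²/2)·2.1812) / 0.711860 = (-0.039196 + 0.349127) / 0.711860 = 0.435382
d₂ = d₁ − σ√T = 0.435382 − 0.711860 = -0.276478
e^{−rT} = e^{−0.0439·2.1812} = 0.908687
N(d₁) = 0.668358,  N(d₂) = 0.391090
Call price V = S·N(d₁) − K·e^{−rT}·N(d₂) = 82.595625 − 45.673285 = 36.922340
ρ = K·T·e^{−rT}·N(d₂) = 99.622568

price = 36.922340
ρ = 99.622568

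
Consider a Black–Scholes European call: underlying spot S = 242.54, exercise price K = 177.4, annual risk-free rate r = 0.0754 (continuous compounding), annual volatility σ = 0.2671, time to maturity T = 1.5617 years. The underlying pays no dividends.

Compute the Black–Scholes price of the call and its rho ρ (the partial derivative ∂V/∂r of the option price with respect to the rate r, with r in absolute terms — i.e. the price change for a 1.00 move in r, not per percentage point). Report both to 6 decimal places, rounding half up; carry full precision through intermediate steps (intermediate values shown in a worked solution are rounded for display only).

price = 87.854465
ρ = 214.071670

σ√T = 0.2671·√1.5617 = 0.333790
d₁ = (ln(S/K) + (r+σ²/2)T) / (σ√T) = (ln(242.54/177.4) + (0.0754+0.2671²/2)·1.5617) / 0.333790 = (0.312760 + 0.173460) / 0.333790 = 1.456665
d₂ = d₁ − σ√T = 1.456665 − 0.333790 = 1.122875
e^{−rT} = e^{−0.0754·1.5617} = 0.888916
N(d₁) = 0.927396,  N(d₂) = 0.869255
Call price V = S·N(d₁) − K·e^{−rT}·N(d₂) = 224.930517 − 137.076051 = 87.854465
ρ = K·T·e^{−rT}·N(d₂) = 214.071670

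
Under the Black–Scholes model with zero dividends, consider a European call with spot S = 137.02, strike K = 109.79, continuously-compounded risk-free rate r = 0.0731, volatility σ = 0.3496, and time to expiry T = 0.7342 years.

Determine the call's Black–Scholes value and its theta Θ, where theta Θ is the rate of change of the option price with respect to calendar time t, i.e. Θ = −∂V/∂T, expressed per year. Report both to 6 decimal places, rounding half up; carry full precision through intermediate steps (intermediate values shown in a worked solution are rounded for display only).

price = 36.413419
Θ = -12.226335

σ√T = 0.3496·√0.7342 = 0.299556
d₁ = (ln(S/K) + (r+σ²/2)T) / (σ√T) = (ln(137.02/109.79) + (0.0731+0.3496²/2)·0.7342) / 0.299556 = (0.221557 + 0.098537) / 0.299556 = 1.068562
d₂ = d₁ − σ√T = 1.068562 − 0.299556 = 0.769005
e^{−rT} = e^{−0.0731·0.7342} = 0.947745
N(d₁) = 0.857366,  N(d₂) = 0.779055
Call price V = S·N(d₁) − K·e^{−rT}·N(d₂) = 117.476342 − 81.062922 = 36.413419
φ(d₁) = (1/√(2π))·e^{−d₁²/2} = 0.225406
Θ = −S·φ(d₁)·σ/(2√T) − r·K·e^{−rT}·N(d₂) = −6.300635 − 5.925700 = -12.226335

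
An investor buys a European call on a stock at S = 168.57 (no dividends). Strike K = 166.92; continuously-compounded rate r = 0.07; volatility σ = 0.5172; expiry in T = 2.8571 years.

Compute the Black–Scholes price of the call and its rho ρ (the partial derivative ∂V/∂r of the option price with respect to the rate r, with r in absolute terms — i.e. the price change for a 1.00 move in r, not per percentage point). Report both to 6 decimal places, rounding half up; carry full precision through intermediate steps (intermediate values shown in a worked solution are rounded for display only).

price = 68.913693
ρ = 164.727009

σ√T = 0.5172·√2.8571 = 0.874221
d₁ = (ln(S/K) + (r+σ²/2)T) / (σ√T) = (ln(168.57/166.92) + (0.07+0.5172²/2)·2.8571) / 0.874221 = (0.009836 + 0.582128) / 0.874221 = 0.677134
d₂ = d₁ − σ√T = 0.677134 − 0.874221 = -0.197087
e^{−rT} = e^{−0.07·2.8571} = 0.818733
N(d₁) = 0.750839,  N(d₂) = 0.421880
Call price V = S·N(d₁) − K·e^{−rT}·N(d₂) = 126.569011 − 57.655318 = 68.913693
ρ = K·T·e^{−rT}·N(d₂) = 164.727009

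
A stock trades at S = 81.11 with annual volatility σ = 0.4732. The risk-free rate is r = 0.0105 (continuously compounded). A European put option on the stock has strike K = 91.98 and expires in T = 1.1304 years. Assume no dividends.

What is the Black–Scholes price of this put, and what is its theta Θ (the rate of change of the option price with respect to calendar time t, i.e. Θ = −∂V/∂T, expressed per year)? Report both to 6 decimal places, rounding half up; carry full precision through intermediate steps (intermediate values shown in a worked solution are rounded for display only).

price = 22.399790
Θ = -6.546084

σ√T = 0.4732·√1.1304 = 0.503108
d₁ = (ln(S/K) + (r+σ²/2)T) / (σ√T) = (ln(81.11/91.98) + (0.0105+0.4732²/2)·1.1304) / 0.503108 = (-0.125765 + 0.138428) / 0.503108 = 0.025169
d₂ = d₁ − σ√T = 0.025169 − 0.503108 = -0.477938
e^{−rT} = e^{−0.0105·1.1304} = 0.988201
N(−d₁) = 0.489960,  N(−d₂) = 0.683653
Put price V = K·e^{−rT}·N(−d₂) − S·N(−d₁) = 62.140442 − 39.740651 = 22.399790
φ(d₁) = (1/√(2π))·e^{−d₁²/2} = 0.398816
Θ = −S·φ(d₁)·σ/(2√T) + r·K·e^{−rT}·N(−d₂) = −7.198559 + 0.652475 = -6.546084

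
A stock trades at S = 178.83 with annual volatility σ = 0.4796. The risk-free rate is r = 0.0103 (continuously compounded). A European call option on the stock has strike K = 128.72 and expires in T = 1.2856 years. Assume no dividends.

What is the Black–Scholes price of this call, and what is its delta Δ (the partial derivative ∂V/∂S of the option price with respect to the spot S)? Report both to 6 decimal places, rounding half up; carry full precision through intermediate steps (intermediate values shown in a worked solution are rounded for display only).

σ√T = 0.4796·√1.2856 = 0.543791
d₁ = (ln(S/K) + (r+σ²/2)T) / (σ√T) = (ln(178.83/128.72) + (0.0103+0.4796²/2)·1.2856) / 0.543791 = (0.328796 + 0.161096) / 0.543791 = 0.900883
d₂ = d₁ − σ√T = 0.900883 − 0.543791 = 0.357092
e^{−rT} = e^{−0.0103·1.2856} = 0.986846
N(d₁) = 0.816175,  N(d₂) = 0.639489
Call price V = S·N(d₁) − K·e^{−rT}·N(d₂) = 145.956530 − 81.232158 = 64.724373
Δ = N(d₁) = 0.816175

price = 64.724373
Δ = 0.816175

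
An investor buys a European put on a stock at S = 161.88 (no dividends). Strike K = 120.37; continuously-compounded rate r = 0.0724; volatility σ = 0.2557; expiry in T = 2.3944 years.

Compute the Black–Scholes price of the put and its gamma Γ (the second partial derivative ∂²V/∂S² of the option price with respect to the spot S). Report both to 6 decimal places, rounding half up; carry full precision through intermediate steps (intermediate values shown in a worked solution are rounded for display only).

price = 2.880119
Γ = 0.002388

σ√T = 0.2557·√2.3944 = 0.395666
d₁ = (ln(S/K) + (r+σ²/2)T) / (σ√T) = (ln(161.88/120.37) + (0.0724+0.2557²/2)·2.3944) / 0.395666 = (0.296285 + 0.251630) / 0.395666 = 1.384792
d₂ = d₁ − σ√T = 1.384792 − 0.395666 = 0.989125
e^{−rT} = e^{−0.0724·2.3944} = 0.840839
N(−d₁) = 0.083058,  N(−d₂) = 0.161301
Put price V = K·e^{−rT}·N(−d₂) − S·N(−d₁) = 16.325559 − 13.445441 = 2.880119
φ(d₁) = (1/√(2π))·e^{−d₁²/2} = 0.152932
Γ = φ(d₁) / (S·σ·√T) = 0.002388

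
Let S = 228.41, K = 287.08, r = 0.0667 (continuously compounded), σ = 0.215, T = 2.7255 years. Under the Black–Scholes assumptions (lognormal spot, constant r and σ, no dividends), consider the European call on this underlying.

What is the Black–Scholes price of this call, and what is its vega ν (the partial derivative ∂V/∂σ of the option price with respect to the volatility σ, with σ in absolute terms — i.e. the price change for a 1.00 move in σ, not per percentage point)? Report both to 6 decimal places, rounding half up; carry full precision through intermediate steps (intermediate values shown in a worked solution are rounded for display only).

price = 27.753820
ν = 150.278853

σ√T = 0.215·√2.7255 = 0.354945
d₁ = (ln(S/K) + (r+σ²/2)T) / (σ√T) = (ln(228.41/287.08) + (0.0667+0.215²/2)·2.7255) / 0.354945 = (-0.228619 + 0.244784) / 0.354945 = 0.045543
d₂ = d₁ − σ√T = 0.045543 − 0.354945 = -0.309402
e^{−rT} = e^{−0.0667·2.7255} = 0.833776
N(d₁) = 0.518163,  N(d₂) = 0.378508
Call price V = S·N(d₁) − K·e^{−rT}·N(d₂) = 118.353561 − 90.599740 = 27.753820
φ(d₁) = (1/√(2π))·e^{−d₁²/2} = 0.398529
ν = S·φ(d₁)·√T = 150.278853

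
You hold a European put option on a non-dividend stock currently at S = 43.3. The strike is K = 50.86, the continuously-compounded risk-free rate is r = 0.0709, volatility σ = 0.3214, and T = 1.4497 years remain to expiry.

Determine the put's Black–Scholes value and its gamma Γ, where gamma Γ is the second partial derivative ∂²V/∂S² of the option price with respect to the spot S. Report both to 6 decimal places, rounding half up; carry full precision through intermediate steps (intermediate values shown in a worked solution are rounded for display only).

σ√T = 0.3214·√1.4497 = 0.386977
d₁ = (ln(S/K) + (r+σ²/2)T) / (σ√T) = (ln(43.3/50.86) + (0.0709+0.3214²/2)·1.4497) / 0.386977 = (-0.160924 + 0.177659) / 0.386977 = 0.043246
d₂ = d₁ − σ√T = 0.043246 − 0.386977 = -0.343731
e^{−rT} = e^{−0.0709·1.4497} = 0.902322
N(−d₁) = 0.482753,  N(−d₂) = 0.634476
Put price V = K·e^{−rT}·N(−d₂) − S·N(−d₁) = 29.117423 − 20.903196 = 8.214228
φ(d₁) = (1/√(2π))·e^{−d₁²/2} = 0.398569
Γ = φ(d₁) / (S·σ·√T) = 0.023787

price = 8.214228
Γ = 0.023787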